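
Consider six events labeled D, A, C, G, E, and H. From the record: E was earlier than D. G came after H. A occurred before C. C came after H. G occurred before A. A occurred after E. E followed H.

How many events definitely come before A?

3

Directly stated before A: E and G.
H reaches A via H → E → A.
No chain forces C (or any of the others) ahead of A.
That's E, G, and H — 3 in all.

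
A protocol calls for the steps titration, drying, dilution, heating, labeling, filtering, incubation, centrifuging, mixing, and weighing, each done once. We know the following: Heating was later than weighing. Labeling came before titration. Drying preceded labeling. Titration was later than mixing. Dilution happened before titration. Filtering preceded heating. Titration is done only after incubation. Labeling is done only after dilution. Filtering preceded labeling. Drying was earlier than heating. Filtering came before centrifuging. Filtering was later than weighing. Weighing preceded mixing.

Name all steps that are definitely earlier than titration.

dilution, drying, filtering, incubation, labeling, mixing, weighing

Directly stated before titration: dilution, incubation, labeling, and mixing.
Drying reaches titration via drying → labeling → titration.
Filtering reaches titration via filtering → labeling → titration.
Weighing reaches titration via weighing → mixing → titration.
No chain forces heating (or any of the others) ahead of titration.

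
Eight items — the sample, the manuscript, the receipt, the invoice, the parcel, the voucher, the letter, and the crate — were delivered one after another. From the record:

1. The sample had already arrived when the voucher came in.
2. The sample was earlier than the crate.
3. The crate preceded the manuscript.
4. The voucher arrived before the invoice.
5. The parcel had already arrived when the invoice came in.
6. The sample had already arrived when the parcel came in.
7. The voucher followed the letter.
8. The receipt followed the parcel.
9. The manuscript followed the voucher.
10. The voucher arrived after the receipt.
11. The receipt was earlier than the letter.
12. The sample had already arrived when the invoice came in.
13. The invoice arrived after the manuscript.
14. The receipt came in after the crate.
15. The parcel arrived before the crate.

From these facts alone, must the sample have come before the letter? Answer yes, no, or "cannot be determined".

yes

Chain the constraints: the sample → the crate → the receipt → the letter. Each link is directly stated, so the sample comes before the letter.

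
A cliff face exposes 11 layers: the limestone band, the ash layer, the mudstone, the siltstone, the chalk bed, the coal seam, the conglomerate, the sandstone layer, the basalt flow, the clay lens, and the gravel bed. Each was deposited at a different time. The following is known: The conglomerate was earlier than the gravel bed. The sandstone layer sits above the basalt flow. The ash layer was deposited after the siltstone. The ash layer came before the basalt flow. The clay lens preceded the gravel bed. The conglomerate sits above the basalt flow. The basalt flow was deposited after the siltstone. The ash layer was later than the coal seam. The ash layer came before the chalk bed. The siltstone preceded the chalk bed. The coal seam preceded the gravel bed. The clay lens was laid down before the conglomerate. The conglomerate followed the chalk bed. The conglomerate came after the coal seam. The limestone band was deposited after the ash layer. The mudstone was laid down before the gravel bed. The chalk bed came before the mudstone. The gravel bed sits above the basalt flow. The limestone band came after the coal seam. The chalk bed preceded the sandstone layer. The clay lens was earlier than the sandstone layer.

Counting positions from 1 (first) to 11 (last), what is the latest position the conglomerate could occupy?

10

The conglomerate must come before the gravel bed — 1 layer forced after it.
Everything else can be placed before the conglomerate in some valid order, so the conglomerate can sit as late as position 11 − 1 = 10.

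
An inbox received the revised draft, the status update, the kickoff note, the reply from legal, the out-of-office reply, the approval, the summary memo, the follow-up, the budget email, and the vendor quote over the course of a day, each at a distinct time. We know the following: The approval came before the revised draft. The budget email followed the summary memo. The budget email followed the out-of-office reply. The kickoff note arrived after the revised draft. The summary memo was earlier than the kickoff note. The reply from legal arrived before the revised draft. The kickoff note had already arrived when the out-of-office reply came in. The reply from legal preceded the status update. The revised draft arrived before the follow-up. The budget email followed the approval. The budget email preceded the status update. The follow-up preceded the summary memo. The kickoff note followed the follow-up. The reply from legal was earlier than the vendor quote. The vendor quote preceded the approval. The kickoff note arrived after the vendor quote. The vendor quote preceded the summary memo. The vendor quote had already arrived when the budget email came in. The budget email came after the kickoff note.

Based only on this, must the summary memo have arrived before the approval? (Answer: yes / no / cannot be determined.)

Tracing the constraints gives the approval → the revised draft → the follow-up → the summary memo, so the approval must come before the summary memo.
That means the summary memo cannot be before the approval.

no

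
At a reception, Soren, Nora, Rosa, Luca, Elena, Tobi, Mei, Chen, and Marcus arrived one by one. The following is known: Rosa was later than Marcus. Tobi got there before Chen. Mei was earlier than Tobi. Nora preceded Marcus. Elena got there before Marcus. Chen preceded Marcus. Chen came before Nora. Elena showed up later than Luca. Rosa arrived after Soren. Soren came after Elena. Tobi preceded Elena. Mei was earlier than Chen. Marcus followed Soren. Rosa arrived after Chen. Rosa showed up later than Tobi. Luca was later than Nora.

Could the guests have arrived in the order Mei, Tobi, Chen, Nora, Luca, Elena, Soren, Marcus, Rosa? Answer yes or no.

yes

Check each stated constraint against the proposed order — e.g. Chen is ahead of Rosa; Tobi is ahead of Rosa. Every pair is in the required order; nothing is violated.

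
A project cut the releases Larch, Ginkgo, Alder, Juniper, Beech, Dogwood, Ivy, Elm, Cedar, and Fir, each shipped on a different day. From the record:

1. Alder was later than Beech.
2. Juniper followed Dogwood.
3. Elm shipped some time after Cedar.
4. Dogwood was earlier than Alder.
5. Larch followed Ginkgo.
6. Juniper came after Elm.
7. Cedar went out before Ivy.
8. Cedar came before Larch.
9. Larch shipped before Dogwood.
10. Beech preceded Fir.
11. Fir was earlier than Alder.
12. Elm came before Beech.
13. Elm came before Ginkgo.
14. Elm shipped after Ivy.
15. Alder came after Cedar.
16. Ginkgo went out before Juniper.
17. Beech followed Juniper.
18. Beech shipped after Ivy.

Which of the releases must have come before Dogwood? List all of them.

Directly stated before Dogwood: Larch.
Cedar reaches Dogwood via Cedar → Larch → Dogwood.
Elm reaches Dogwood via Elm → Ginkgo → Larch → Dogwood.
Ginkgo reaches Dogwood via Ginkgo → Larch → Dogwood.
Likewise Ivy reaches Dogwood by chaining the stated constraints.

Cedar, Elm, Ginkgo, Ivy, Larch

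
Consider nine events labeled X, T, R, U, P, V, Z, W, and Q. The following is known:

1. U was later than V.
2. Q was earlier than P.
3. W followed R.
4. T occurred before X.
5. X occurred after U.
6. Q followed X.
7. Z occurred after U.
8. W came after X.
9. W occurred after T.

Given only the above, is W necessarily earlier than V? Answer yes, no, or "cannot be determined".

Tracing the constraints gives V → U → X → W, so V must come before W.
That means W cannot be before V.

no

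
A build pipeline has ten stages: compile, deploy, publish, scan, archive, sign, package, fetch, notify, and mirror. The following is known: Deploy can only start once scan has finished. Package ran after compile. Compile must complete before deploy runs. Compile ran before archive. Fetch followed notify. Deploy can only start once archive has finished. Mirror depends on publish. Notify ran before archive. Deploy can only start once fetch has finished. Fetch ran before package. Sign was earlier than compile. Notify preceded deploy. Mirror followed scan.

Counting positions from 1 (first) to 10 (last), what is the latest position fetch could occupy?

8

Fetch must come before deploy and package — 2 stages forced after it.
Everything else can be placed before fetch in some valid order, so fetch can sit as late as position 10 − 2 = 8.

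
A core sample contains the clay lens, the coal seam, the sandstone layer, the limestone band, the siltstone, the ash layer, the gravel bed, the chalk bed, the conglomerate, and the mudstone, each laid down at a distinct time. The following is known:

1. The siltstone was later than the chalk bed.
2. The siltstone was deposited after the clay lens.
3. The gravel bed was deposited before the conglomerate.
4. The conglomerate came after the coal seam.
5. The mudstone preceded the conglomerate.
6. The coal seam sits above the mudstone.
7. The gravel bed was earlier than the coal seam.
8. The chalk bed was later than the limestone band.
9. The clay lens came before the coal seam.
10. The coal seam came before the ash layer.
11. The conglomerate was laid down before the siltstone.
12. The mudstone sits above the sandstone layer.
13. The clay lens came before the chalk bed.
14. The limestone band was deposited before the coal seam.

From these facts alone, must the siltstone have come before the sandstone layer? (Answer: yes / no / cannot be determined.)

Tracing the constraints gives the sandstone layer → the mudstone → the conglomerate → the siltstone, so the sandstone layer must come before the siltstone.
That means the siltstone cannot be before the sandstone layer.

no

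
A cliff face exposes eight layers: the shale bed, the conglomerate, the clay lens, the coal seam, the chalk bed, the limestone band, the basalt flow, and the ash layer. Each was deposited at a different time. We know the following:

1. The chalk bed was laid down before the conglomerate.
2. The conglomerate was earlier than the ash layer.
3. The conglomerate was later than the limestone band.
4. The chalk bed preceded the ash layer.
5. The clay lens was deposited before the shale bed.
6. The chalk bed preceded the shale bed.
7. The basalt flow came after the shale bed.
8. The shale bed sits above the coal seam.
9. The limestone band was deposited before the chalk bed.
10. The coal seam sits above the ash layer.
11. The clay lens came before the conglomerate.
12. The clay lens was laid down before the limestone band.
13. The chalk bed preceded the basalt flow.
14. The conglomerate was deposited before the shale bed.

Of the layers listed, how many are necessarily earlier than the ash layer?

Directly stated before the ash layer: the chalk bed and the conglomerate.
The clay lens reaches the ash layer via the clay lens → the conglomerate → the ash layer.
The limestone band reaches the ash layer via the limestone band → the chalk bed → the ash layer.
No chain forces the shale bed (or any of the others) ahead of the ash layer.
That's the chalk bed, the clay lens, the conglomerate, and the limestone band — 4 in all.

4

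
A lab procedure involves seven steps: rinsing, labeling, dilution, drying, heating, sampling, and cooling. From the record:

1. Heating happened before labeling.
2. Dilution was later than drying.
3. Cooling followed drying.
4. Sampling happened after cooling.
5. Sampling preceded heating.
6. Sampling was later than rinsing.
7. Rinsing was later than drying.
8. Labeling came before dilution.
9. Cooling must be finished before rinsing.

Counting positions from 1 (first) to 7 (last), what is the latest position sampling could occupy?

4

Sampling must come before dilution, heating, and labeling — 3 steps forced after it.
Everything else can be placed before sampling in some valid order, so sampling can sit as late as position 7 − 3 = 4.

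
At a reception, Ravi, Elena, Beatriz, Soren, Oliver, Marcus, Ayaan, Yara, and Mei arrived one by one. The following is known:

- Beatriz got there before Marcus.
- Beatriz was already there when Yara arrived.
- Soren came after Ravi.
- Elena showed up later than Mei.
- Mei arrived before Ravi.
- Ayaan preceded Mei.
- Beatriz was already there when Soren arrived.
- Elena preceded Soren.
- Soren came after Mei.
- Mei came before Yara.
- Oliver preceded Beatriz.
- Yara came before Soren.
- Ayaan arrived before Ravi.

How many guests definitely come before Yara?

4

Directly stated before Yara: Beatriz and Mei.
Ayaan reaches Yara via Ayaan → Mei → Yara.
Oliver reaches Yara via Oliver → Beatriz → Yara.
That's Ayaan, Beatriz, Mei, and Oliver — 4 in all.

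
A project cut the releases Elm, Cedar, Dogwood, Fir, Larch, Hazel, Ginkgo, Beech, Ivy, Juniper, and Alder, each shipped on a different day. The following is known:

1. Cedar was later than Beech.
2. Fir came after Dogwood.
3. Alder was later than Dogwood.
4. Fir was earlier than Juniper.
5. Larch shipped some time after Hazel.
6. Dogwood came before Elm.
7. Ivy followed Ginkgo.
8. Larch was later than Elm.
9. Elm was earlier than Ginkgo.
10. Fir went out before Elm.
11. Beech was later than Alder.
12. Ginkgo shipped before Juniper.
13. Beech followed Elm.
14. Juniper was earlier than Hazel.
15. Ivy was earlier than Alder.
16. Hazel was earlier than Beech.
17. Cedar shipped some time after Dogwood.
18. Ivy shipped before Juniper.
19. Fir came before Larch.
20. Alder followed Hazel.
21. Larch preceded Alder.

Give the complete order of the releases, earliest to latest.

The constraints fix every adjacent pair, so only one ordering works:
Dogwood → Fir → Elm → Ginkgo → Ivy → Juniper → Hazel → Larch → Alder → Beech → Cedar.

Dogwood, Fir, Elm, Ginkgo, Ivy, Juniper, Hazel, Larch, Alder, Beech, Cedar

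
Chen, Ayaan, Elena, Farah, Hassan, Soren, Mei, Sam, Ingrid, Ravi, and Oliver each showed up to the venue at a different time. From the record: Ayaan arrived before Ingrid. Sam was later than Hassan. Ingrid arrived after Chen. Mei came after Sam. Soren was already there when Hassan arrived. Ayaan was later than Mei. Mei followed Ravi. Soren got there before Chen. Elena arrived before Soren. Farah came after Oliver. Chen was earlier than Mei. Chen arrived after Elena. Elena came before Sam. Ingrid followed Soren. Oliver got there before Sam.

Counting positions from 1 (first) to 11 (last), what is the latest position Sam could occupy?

Sam must come before Ayaan, Ingrid, and Mei — 3 guests forced after them.
Everything else can be placed before Sam in some valid order, so Sam can sit as late as position 11 − 3 = 8.

8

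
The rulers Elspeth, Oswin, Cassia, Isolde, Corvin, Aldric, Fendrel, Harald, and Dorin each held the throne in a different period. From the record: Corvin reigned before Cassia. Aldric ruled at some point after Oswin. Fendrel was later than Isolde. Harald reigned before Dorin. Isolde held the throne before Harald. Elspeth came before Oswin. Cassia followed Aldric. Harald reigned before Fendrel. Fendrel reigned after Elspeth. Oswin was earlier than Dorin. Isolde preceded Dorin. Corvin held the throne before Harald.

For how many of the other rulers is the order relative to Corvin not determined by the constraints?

Forced after Corvin: Cassia, Dorin, Fendrel, and Harald.
That leaves Aldric, Elspeth, Isolde, and Oswin with no forced order relative to Corvin — 4.

4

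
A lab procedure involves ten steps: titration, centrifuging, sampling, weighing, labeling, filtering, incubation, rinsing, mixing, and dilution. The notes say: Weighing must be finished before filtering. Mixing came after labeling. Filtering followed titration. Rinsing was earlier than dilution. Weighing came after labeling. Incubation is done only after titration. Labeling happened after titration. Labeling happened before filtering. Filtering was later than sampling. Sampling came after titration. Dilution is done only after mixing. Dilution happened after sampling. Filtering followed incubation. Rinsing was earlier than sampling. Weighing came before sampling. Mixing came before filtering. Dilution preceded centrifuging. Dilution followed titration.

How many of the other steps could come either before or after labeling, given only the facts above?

Forced before labeling: titration; forced after labeling: centrifuging, dilution, filtering, mixing, sampling, and weighing.
That leaves incubation and rinsing with no forced order relative to labeling — 2.

2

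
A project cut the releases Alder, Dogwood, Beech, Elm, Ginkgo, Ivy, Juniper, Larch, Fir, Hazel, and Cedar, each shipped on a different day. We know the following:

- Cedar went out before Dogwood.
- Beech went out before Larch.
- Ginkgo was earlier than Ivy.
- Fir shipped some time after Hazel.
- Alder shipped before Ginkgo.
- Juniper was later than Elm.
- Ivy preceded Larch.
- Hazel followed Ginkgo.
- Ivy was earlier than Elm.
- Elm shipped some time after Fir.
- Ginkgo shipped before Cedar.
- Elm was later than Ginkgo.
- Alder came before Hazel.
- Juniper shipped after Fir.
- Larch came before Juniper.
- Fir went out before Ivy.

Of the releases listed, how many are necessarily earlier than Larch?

Directly stated before Larch: Beech and Ivy.
Alder reaches Larch via Alder → Ginkgo → Ivy → Larch.
Fir reaches Larch via Fir → Ivy → Larch.
Ginkgo reaches Larch via Ginkgo → Ivy → Larch.
Likewise Hazel reaches Larch by chaining the stated constraints.
That's Alder, Beech, Fir, Ginkgo, Hazel, and Ivy — 6 in all.

6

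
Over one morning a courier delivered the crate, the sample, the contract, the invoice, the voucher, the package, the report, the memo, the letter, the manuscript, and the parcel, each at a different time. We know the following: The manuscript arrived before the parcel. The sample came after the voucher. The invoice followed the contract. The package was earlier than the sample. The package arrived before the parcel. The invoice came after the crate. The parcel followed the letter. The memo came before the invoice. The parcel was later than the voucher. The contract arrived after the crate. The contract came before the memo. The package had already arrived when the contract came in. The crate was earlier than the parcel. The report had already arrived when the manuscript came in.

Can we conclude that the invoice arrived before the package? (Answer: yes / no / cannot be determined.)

Tracing the constraints gives the package → the contract → the invoice, so the package must come before the invoice.
That means the invoice cannot be before the package.

no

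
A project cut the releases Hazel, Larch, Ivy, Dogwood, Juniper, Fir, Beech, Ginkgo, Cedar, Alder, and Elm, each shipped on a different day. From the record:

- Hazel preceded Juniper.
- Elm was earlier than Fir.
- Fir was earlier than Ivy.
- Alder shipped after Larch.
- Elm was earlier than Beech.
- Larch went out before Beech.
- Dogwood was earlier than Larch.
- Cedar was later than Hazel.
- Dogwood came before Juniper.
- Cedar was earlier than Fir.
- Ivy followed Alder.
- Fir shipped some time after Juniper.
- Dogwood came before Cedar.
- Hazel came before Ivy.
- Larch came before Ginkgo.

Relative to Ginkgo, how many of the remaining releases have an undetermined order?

Forced before Ginkgo: Dogwood and Larch.
That leaves Alder, Beech, Cedar, Elm, Fir, Hazel, Ivy, and Juniper with no forced order relative to Ginkgo — 8.

8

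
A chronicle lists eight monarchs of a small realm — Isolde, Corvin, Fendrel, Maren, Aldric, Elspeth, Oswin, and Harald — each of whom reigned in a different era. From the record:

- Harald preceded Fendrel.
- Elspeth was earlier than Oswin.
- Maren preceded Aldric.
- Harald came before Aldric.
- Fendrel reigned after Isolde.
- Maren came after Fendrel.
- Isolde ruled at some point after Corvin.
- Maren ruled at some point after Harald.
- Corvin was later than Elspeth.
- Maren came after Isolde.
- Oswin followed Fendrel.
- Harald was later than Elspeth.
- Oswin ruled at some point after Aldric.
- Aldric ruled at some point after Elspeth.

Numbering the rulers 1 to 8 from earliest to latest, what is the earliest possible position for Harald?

Elspeth must come before Harald — 1 forced predecessor.
Nothing else is forced ahead of Harald, so their earliest slot is position 1 + 1 = 2.

2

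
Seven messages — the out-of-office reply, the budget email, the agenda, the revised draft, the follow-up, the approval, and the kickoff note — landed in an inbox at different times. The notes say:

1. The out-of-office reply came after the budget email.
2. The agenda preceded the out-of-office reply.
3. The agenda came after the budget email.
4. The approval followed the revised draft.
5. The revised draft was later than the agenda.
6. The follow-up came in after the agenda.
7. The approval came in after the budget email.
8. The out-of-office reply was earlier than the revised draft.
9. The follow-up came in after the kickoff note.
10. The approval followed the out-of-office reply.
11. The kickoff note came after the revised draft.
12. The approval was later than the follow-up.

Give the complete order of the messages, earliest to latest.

the budget email, the agenda, the out-of-office reply, the revised draft, the kickoff note, the follow-up, the approval

The constraints fix every adjacent pair, so only one ordering works:
the budget email → the agenda → the out-of-office reply → the revised draft → the kickoff note → the follow-up → the approval.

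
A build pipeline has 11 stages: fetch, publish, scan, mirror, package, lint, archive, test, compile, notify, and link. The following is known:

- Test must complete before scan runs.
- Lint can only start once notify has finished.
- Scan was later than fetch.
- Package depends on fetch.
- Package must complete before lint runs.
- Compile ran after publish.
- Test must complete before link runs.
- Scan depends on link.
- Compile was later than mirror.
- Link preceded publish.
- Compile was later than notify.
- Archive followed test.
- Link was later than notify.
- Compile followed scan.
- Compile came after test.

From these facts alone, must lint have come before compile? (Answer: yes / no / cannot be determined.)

cannot be determined

No chain of stated constraints runs from lint to compile, and none runs from compile to lint either.
So the relative order of lint and compile is not fixed by the given facts.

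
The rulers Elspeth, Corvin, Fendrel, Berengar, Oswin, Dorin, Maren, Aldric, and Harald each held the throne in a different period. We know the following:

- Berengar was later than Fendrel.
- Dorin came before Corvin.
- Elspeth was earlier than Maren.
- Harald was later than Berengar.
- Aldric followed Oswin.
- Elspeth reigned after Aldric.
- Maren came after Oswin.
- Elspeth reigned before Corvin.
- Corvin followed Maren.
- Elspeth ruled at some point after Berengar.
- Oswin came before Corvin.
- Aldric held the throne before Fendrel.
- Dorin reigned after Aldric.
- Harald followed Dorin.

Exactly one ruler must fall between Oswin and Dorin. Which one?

Aldric

Tracing the constraints gives Oswin → Aldric → Dorin, so Aldric sits after Oswin and before Dorin.
No other ruler is forced both after Oswin and before Dorin.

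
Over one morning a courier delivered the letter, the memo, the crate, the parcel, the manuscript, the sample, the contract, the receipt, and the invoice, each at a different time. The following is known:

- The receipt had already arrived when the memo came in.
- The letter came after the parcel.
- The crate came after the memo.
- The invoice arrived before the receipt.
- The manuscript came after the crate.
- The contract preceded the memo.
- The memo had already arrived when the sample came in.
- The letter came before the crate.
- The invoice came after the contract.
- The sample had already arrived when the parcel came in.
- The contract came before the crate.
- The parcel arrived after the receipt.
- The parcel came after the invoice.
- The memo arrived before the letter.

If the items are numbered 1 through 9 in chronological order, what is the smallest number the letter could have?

7

The contract, the invoice, the memo, the parcel, the receipt, and the sample must all come before the letter — 6 forced predecessors.
Nothing else is forced ahead of the letter, so its earliest slot is position 6 + 1 = 7.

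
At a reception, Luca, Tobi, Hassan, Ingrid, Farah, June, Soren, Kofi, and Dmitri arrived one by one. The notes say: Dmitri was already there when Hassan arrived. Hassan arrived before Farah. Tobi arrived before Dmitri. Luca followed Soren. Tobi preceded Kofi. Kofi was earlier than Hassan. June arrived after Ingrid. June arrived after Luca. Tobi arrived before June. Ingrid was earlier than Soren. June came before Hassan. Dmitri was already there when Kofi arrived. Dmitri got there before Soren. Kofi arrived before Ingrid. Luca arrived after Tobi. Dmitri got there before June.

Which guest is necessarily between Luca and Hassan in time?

Tracing the constraints gives Luca → June → Hassan, so June sits after Luca and before Hassan.
No other guest is forced both after Luca and before Hassan.

June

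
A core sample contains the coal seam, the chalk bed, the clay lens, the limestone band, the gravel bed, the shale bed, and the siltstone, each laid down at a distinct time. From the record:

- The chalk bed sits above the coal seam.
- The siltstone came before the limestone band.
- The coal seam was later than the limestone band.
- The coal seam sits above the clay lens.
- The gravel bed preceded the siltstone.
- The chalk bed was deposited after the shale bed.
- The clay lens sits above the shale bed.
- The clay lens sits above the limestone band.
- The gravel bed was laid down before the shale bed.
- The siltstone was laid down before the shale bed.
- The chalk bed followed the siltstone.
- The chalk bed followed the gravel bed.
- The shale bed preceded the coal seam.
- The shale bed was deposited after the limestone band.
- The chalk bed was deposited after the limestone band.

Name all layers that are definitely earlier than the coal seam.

the clay lens, the gravel bed, the limestone band, the shale bed, the siltstone

Directly stated before the coal seam: the clay lens, the limestone band, and the shale bed.
The gravel bed reaches the coal seam via the gravel bed → the shale bed → the coal seam.
The siltstone reaches the coal seam via the siltstone → the shale bed → the coal seam.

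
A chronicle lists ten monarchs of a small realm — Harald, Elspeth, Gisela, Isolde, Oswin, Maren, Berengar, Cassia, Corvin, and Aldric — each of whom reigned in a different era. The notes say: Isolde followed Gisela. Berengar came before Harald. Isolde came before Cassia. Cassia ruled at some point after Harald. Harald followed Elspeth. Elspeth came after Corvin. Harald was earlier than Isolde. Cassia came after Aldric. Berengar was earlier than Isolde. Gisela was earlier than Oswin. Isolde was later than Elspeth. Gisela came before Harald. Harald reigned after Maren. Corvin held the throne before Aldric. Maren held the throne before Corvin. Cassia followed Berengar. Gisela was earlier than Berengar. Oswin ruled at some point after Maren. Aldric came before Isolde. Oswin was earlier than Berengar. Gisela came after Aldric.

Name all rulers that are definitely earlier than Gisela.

Directly stated before Gisela: Aldric.
Corvin reaches Gisela via Corvin → Aldric → Gisela.
Maren reaches Gisela via Maren → Corvin → Aldric → Gisela.
No chain forces Cassia (or any of the others) ahead of Gisela.

Aldric, Corvin, Maren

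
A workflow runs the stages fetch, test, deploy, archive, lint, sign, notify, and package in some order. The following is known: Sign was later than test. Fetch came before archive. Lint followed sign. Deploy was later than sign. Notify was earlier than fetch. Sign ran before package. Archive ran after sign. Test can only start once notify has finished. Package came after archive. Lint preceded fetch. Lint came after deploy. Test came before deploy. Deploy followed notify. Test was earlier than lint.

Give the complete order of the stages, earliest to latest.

notify, test, sign, deploy, lint, fetch, archive, package

The constraints fix every adjacent pair, so only one ordering works:
notify → test → sign → deploy → lint → fetch → archive → package.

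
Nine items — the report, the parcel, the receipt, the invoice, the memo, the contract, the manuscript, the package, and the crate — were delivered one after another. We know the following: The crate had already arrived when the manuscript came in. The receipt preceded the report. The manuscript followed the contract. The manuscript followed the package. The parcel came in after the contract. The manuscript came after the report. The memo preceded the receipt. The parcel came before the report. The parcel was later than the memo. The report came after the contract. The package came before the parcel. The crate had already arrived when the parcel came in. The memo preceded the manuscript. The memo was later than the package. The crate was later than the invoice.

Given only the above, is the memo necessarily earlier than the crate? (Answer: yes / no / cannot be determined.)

cannot be determined

No chain of stated constraints runs from the memo to the crate, and none runs from the crate to the memo either.
So the relative order of the memo and the crate is not fixed by the given facts.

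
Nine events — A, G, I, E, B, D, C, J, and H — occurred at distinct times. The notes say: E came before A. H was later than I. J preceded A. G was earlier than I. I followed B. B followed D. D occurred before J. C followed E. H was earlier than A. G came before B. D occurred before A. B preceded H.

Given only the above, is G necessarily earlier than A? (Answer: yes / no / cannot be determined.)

Chain the constraints: G → B → H → A. Each link is directly stated, so G comes before A.

yes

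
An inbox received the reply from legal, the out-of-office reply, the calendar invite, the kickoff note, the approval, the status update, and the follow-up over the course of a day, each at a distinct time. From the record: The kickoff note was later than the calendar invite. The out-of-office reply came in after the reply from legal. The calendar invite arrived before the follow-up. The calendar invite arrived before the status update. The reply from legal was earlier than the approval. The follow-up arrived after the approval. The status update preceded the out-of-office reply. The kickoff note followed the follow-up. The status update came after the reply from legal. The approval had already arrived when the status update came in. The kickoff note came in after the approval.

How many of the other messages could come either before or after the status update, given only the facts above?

2

Forced before the status update: the approval, the calendar invite, and the reply from legal; forced after the status update: the out-of-office reply.
That leaves the follow-up and the kickoff note with no forced order relative to the status update — 2.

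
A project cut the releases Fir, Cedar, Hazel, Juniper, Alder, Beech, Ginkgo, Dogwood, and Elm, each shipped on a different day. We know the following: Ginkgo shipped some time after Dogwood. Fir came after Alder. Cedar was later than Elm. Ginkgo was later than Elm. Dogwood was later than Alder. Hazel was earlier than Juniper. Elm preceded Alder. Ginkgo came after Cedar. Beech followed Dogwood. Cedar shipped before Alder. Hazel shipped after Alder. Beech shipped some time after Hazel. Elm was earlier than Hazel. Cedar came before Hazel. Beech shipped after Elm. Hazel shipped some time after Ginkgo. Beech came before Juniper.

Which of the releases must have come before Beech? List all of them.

Alder, Cedar, Dogwood, Elm, Ginkgo, Hazel

Directly stated before Beech: Dogwood, Elm, and Hazel.
Alder reaches Beech via Alder → Dogwood → Beech.
Cedar reaches Beech via Cedar → Hazel → Beech.
Ginkgo reaches Beech via Ginkgo → Hazel → Beech.
No chain forces Juniper (or any of the others) ahead of Beech.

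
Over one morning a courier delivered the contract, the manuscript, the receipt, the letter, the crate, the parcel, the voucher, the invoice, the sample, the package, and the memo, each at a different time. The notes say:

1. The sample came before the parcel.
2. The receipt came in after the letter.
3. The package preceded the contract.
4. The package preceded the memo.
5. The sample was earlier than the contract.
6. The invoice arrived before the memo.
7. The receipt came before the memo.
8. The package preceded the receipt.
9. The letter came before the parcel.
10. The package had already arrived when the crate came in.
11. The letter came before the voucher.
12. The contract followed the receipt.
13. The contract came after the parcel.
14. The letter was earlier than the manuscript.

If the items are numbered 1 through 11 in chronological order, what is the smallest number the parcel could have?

The letter and the sample must both come before the parcel — 2 forced predecessors.
Nothing else is forced ahead of the parcel, so its earliest slot is position 2 + 1 = 3.

3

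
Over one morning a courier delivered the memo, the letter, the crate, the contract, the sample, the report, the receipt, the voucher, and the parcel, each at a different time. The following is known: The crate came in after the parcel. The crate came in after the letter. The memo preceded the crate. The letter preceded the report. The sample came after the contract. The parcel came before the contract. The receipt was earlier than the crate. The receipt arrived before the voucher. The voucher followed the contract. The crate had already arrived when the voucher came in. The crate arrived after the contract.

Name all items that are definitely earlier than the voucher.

the contract, the crate, the letter, the memo, the parcel, the receipt

Directly stated before the voucher: the contract, the crate, and the receipt.
The letter reaches the voucher via the letter → the crate → the voucher.
The memo reaches the voucher via the memo → the crate → the voucher.
The parcel reaches the voucher via the parcel → the contract → the voucher.
No chain forces the sample (or any of the others) ahead of the voucher.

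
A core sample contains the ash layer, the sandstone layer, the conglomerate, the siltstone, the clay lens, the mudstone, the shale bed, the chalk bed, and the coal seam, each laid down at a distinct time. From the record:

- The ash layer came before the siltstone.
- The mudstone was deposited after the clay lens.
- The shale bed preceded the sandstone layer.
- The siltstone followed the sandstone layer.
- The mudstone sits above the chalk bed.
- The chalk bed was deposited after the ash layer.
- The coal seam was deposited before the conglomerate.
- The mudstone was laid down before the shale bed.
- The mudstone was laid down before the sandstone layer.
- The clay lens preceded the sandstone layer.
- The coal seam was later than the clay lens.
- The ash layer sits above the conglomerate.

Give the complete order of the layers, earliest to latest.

The constraints fix every adjacent pair, so only one ordering works:
the clay lens → the coal seam → the conglomerate → the ash layer → the chalk bed → the mudstone → the shale bed → the sandstone layer → the siltstone.

the clay lens, the coal seam, the conglomerate, the ash layer, the chalk bed, the mudstone, the shale bed, the sandstone layer, the siltstone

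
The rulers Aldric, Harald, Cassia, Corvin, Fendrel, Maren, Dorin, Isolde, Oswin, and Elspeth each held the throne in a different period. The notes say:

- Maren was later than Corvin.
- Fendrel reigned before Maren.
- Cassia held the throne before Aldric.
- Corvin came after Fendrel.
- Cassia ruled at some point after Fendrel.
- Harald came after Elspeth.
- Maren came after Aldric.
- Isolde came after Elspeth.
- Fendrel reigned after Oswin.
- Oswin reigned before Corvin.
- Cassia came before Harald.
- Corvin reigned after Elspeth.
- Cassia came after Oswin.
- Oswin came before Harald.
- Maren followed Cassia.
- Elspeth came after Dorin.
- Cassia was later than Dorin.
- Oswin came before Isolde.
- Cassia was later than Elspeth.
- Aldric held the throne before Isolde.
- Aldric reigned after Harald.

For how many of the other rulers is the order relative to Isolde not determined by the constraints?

2

Forced before Isolde: Aldric, Cassia, Dorin, Elspeth, Fendrel, Harald, and Oswin.
That leaves Corvin and Maren with no forced order relative to Isolde — 2.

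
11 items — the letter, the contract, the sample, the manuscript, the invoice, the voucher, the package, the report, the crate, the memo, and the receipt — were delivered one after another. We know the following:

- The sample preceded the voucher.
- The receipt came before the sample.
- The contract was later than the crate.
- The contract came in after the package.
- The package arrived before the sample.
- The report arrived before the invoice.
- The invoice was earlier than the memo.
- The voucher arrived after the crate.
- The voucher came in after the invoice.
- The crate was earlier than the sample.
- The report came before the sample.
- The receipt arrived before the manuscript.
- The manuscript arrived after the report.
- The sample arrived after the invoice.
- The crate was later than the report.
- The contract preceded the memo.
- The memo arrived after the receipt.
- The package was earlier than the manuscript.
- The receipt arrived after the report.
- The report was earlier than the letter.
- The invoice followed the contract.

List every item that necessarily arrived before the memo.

Directly stated before the memo: the contract, the invoice, and the receipt.
The crate reaches the memo via the crate → the contract → the memo.
The package reaches the memo via the package → the contract → the memo.
The report reaches the memo via the report → the invoice → the memo.

the contract, the crate, the invoice, the package, the receipt, the report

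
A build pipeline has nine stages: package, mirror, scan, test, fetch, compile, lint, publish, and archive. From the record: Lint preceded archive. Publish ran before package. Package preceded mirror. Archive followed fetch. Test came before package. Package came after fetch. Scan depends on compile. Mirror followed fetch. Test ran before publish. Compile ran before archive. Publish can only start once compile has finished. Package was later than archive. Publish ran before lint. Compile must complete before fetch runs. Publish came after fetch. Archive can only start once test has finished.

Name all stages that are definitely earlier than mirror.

archive, compile, fetch, lint, package, publish, test

Directly stated before mirror: fetch and package.
Archive reaches mirror via archive → package → mirror.
Compile reaches mirror via compile → fetch → mirror.
Lint reaches mirror via lint → archive → package → mirror.
Likewise publish and test each reach mirror by chaining the stated constraints.
No chain forces scan ahead of mirror.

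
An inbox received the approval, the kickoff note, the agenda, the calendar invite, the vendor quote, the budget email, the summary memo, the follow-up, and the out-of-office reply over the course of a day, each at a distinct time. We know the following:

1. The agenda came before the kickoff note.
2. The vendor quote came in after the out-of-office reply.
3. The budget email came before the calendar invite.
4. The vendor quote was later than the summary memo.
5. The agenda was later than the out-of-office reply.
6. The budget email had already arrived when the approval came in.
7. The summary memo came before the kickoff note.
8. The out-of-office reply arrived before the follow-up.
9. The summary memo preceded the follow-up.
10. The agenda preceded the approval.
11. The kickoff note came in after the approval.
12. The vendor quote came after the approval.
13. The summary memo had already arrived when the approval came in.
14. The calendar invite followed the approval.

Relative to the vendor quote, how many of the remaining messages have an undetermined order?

Forced before the vendor quote: the agenda, the approval, the budget email, the out-of-office reply, and the summary memo.
That leaves the calendar invite, the follow-up, and the kickoff note with no forced order relative to the vendor quote — 3.

3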